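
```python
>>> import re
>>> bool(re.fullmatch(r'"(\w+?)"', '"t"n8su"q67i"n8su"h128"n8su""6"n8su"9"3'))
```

`re.fullmatch` requires the pattern to consume the entire string.
Here the pattern can't cover the whole string, so the call returns None, and `bool(None)` is False.

False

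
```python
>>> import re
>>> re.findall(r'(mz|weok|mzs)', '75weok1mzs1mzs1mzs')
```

Branches in `(...|...)` are attempted left-to-right; the first branch that allows the whole pattern to succeed is taken.
Matches: at [2:6] match 'weok', group 1 = 'weok'; at [7:9] match 'mz', group 1 = 'mz'; at [11:13] match 'mz', group 1 = 'mz'; at [15:17] match 'mz', group 1 = 'mz'.
`findall` collects group 1 from each match (4 total).

['weok', 'mz', 'mz', 'mz']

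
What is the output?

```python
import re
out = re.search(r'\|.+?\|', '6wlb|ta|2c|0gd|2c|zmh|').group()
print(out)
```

|ta|

`re.search` scans for the first position where the pattern succeeds.
The match spans [4:8] → '|ta|'.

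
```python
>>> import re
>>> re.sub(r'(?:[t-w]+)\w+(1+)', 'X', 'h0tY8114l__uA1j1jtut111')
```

Pattern: one or more of a character in [t-w] (non-capturing group); then one or more of a word character; then one or more of a literal '1' (captured).
Matches: at [2:23] → 'tY8114l__uA1j1jtut111'.
Each match is replaced by 'X'.

'h0X'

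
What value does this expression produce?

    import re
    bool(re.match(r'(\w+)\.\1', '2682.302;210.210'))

`re.match` only tries the pattern at the start of the string.
Here the pattern fails at index 0, so the call returns None, and `bool(None)` is False.

False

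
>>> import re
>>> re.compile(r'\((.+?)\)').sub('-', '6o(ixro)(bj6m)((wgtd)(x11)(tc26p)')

'6o-----'

The `?` after the quantifier makes it lazy — it takes as little as possible before letting the rest of the pattern try.
Matches: at [2:8] → '(ixro)'; at [8:14] → '(bj6m)'; at [14:21] → '((wgtd)'; at [21:26] → '(x11)'; at [26:33] → '(tc26p)'.
`sub` substitutes '-' at each match site.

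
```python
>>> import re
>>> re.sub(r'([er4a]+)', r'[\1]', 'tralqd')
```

Pattern: one or more of one of [er4a] (captured).
Matches: at [1:3] → 'ra'.
Each match is replaced using the text its own group 1 captured.

't[ra]lqd'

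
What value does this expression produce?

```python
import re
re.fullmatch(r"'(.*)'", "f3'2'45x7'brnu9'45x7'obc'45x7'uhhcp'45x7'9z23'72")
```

`re.fullmatch` requires the pattern to consume the entire string.
Here there's no way to consume every character, so the call returns None.

None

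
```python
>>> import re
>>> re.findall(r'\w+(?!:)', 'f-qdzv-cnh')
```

['f', 'qdzv', 'cnh']

Because the assertion is negative and zero-width, positions next to the forbidden text are skipped.
With no groups in the pattern, `findall` gives back each whole match — 3 here.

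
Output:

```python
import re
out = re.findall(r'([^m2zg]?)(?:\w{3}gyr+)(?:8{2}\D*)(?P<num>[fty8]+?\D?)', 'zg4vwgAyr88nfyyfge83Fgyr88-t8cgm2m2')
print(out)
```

[('e', '8c')]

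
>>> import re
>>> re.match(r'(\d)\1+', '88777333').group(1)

The match spans [0:2] → '88'.
Captured: group 1 = '8'.

'8'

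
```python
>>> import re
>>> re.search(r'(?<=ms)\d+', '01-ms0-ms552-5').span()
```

(5, 6)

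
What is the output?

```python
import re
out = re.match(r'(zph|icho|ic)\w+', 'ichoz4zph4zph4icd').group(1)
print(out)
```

The regex engine tests alternatives in the order written; an earlier branch that matches wins even if a later one would match more.
`re.match` only tries the pattern at the start of the string.
The match spans [0:17] → 'ichoz4zph4zph4icd'.
Captured: group 1 = 'icho'.

icho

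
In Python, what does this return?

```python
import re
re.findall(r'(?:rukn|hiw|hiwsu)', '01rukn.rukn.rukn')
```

['rukn', 'rukn', 'rukn']

Matches: at [2:6] → 'rukn'; at [7:11] → 'rukn'; at [12:16] → 'rukn'.
With no groups in the pattern, `findall` gives back each whole match — 3 here.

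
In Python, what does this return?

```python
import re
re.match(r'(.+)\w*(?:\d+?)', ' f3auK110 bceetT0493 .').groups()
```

This matches one or more of any character (captured); then zero or more of a word character; then one or more of a digit (lazy) (non-capturing group).
`re.match` only tries the pattern at the start of the string.
The match spans [0:20] → ' f3auK110 bceetT0493'.
Captured: group 1 = ' f3auK110 bceetT049'.

(' f3auK110 bceetT049',)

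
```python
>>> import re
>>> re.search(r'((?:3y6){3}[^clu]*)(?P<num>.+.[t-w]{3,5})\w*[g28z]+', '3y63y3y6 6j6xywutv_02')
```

None

The pattern matches the literal '3y6' repeated 3 times, then zero or more of any character except [clu] (captured); then one or more of any character, then any character, then 3 to 5 of a character in [t-w] (captured as 'num'); then zero or more of a word character, then one or more of one of [g28z].
Unlike `match`, `search` isn't anchored — it looks for the pattern anywhere in the string.
Here the pattern never matches, so the call returns None.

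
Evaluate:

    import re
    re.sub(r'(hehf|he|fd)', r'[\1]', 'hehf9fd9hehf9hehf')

`|` is ordered: at each position the engine commits to the first alternative that works.
Matches: at [0:4] → 'hehf'; at [5:7] → 'fd'; at [8:12] → 'hehf'; at [13:17] → 'hehf'.
The replacement refers to a captured group, so each match is rewritten using its own captured text.

'[hehf]9[fd]9[hehf]9[hehf]'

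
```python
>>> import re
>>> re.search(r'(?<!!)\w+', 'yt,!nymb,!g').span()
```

A negative assertion filters positions out without eating any characters.
The match spans [0:2] → 'yt'.

(0, 2)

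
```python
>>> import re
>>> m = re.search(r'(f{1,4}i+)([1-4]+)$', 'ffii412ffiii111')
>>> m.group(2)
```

'111'

The match spans [7:15] → 'ffiii111'.
Captured: group 1 = 'ffiii', group 2 = '111'.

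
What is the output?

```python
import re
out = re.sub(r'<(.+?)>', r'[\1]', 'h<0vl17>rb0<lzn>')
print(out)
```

h[0vl17]rb0[lzn]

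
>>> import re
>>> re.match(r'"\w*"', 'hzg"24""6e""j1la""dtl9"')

None

`re.match` only tries the pattern at the start of the string.
Here the string doesn't start with a match, so the call returns None.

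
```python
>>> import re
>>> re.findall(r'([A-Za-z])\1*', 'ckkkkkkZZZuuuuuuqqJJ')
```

['c', 'k', 'Z', 'u', 'q', 'J']

After group 1 captures some text, `\1` only succeeds where that same text appears again.
Matches: at [0:1] match 'c', group 1 = 'c'; at [1:7] match 'kkkkkk', group 1 = 'k'; at [7:10] match 'ZZZ', group 1 = 'Z'; at [10:16] match 'uuuuuu', group 1 = 'u'; at [16:18] match 'qq', group 1 = 'q'; ….
One capturing group, so `findall` returns just the captured substring from each match — 6 in all.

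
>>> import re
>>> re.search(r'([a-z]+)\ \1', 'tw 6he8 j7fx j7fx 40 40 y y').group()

'y y'

The backreference `\1` re-matches whatever the first group consumed, character for character.
The match spans [24:27] → 'y y'.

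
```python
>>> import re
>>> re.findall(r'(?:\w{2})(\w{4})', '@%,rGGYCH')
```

This matches exactly 2 of a word character (non-capturing group); then exactly 4 of a word character (captured).
`findall` collects group 1 from the one match (1 total).

['GYCH']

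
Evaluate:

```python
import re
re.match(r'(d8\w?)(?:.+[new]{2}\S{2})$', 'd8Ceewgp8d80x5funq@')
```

None

`match` is anchored at position 0; if the pattern doesn't fit there, it returns None.
Here position 0 doesn't satisfy it, so the call returns None.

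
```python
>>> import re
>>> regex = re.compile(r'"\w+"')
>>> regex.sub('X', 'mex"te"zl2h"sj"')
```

Each match is replaced by 'X'.

'mexXzl2hX'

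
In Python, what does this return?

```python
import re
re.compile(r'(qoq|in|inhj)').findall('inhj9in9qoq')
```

Branches in `(...|...)` are attempted left-to-right; the first branch that allows the whole pattern to succeed is taken.
Matches: at [0:2] match 'in', group 1 = 'in'; at [5:7] match 'in', group 1 = 'in'; at [8:11] match 'qoq', group 1 = 'qoq'.
Because there's exactly one group, `findall` drops the full match and keeps group 1 from each hit.

['in', 'in', 'qoq']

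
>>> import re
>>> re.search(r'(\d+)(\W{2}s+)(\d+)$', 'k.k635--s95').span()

(3, 11)

The pattern matches one or more of a digit (captured); then exactly 2 of a non-word character, then one or more of a literal 's' (captured); then one or more of a digit (captured); then anchored at the end.
`search` walks the string left to right and returns the first match it finds.
The match spans [3:11] → '635--s95'.
Captured: group 1 = '635', group 2 = '--s', group 3 = '95'.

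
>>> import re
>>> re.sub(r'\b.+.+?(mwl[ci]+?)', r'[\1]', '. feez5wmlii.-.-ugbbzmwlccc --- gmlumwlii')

The pattern matches a word boundary (`\b`, zero-width); then one or more of any character, then one or more of any character (lazy); then the literal 'mwl', then one or more of one of [ci] (lazy) (captured).
Matches: at [2:40] → 'feez5wmlii.-.-ugbbzmwlccc --- gmlumwli'.
Each match is replaced using the text its own group 1 captured.

'. [mwli]i'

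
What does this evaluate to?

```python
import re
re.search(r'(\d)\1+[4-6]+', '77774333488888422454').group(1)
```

'7'

A backreference is literal: `\1` must see the identical characters the first group matched.
`re.search` tries every starting position until one works.
The match spans [0:5] → '77774'.
Captured: group 1 = '7'.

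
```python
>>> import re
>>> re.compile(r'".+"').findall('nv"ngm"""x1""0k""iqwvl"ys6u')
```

No capturing groups, so `findall` returns the 1 full match string.

['"ngm"""x1""0k""iqwvl"']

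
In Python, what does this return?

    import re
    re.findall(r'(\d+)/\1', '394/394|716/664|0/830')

The backreference `\1` re-matches whatever the first group consumed, character for character.
Matches: at [0:7] match '394/394', group 1 = '394'; at [10:13] match '6/6', group 1 = '6'.
With a single group, `findall` returns only what that group captured — 2 items.

['394', '6']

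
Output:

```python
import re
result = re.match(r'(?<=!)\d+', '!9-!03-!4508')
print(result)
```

`match` is anchored at position 0; if the pattern doesn't fit there, it returns None.
Here the pattern fails at index 0, so the call returns None.

None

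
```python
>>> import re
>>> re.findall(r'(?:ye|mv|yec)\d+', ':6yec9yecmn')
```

Matches: at [2:6] → 'yec9'.
`findall` yields the raw match text (1 of them) because the pattern has no groups.

['yec9']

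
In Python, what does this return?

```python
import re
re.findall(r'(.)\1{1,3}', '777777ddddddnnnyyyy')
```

['7', '7', 'd', 'd', 'n', 'y']

The backreference `\1` re-matches whatever the first group consumed, character for character.
One capturing group, so `findall` returns just the captured substring from each match — 6 in all.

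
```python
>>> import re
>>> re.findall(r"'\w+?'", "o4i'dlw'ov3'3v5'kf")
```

No capturing groups, so `findall` returns the 2 full match strings.

["'dlw'", "'3v5'"]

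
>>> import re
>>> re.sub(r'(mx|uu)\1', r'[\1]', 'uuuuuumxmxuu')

A backreference is literal: `\1` must see the identical characters the first group matched.
Matches: at [0:4] → 'uuuu'; at [6:10] → 'mxmx'.
The replacement refers to a captured group, so each match is rewritten using its own captured text.

'[uu]uu[mx]uu'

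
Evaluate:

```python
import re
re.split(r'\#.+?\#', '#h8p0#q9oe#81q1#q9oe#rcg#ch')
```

['', 'q9oe', 'q9oe', 'ch']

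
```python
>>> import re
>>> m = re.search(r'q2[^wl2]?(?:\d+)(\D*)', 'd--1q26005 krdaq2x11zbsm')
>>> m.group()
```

'q26005 krdaq'

The pattern matches the literal 'q2', then optionally any character except [wl2]; then one or more of a digit (non-capturing group); then zero or more of a non-digit (captured).
`re.search` scans for the first position where the pattern succeeds.
The match spans [4:16] → 'q26005 krdaq'.
Captured: group 1 = ' krdaq'.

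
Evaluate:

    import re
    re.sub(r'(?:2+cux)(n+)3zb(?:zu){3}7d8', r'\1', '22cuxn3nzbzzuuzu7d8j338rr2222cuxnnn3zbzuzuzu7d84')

The pattern matches one or more of the literal '2', then the literal 'cux' (non-capturing group); then one or more of a literal 'n' (captured); then the literal '3zb', then the literal 'zu' repeated 3 times, then the literal '7d8'.
Matches: at [25:47] → '2222cuxnnn3zbzuzuzu7d8'.
`\1` in the replacement pulls in group 1's text for each match.

'22cuxn3nzbzzuuzu7d8j338rrnnn4'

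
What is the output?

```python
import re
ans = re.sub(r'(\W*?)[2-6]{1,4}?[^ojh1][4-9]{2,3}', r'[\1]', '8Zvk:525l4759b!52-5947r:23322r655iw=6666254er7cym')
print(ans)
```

8Zvk[:]9b[!]7r:2[]iw[=]254er7cym

The pattern matches zero or more of a non-word character (lazy) (captured); then 1 to 4 of a character in [2-6] (lazy), then any character except [ojh1], then 2 to 3 of a character in [4-9].
Matches: at [4:12] → ':525l475'; at [14:21] → '!52-594'; at [25:33] → '3322r655'; at [35:40] → '=6666'.
`\1` in the replacement pulls in group 1's text for each match.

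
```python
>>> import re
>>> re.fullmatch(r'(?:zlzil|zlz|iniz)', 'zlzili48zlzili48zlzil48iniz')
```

None

`re.fullmatch` requires the pattern to consume the entire string.
Here the string isn't matched end-to-end, so the call returns None.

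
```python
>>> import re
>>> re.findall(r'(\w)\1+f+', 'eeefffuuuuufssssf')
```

`\1` is not a pattern — it's the concrete string captured by group 1, re-applied verbatim.
Because there's exactly one group, `findall` drops the full match and keeps group 1 from each hit.

['e', 'u', 's']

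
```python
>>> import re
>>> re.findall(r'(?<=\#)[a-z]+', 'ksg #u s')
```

['u']

The lookaround is zero-width — it requires the adjacent text to match without consuming it, so the asserted text isn't part of the match.
No capturing groups, so `findall` returns the 1 full match string.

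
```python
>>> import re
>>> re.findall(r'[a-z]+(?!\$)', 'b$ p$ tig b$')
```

The negative lookahead/lookbehind blocks any match where the forbidden context is present.
With no groups in the pattern, `findall` gives back each whole match — 1 here.

['tig']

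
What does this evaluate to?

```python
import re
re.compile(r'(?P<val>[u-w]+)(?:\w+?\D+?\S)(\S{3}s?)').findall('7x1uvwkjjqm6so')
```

This matches one or more of a character in [u-w] (captured as 'val'); then one or more of a word character (lazy), then one or more of a non-digit (lazy), then a non-whitespace character (non-capturing group); then exactly 3 of a non-whitespace character, then optionally the literal 's' (captured).
2 groups means the one result is a tuple of 2 captured strings — 1 here.

[('uvw', 'qm6s')]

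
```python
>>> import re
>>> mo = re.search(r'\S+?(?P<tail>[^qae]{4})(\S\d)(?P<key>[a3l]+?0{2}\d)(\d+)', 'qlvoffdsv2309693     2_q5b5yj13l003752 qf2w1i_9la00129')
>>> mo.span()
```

(21, 38)

The pattern matches one or more of a non-whitespace character (lazy); then exactly 4 of any character except [qae] (captured as 'tail'); then a non-whitespace character, then a digit (captured); then one or more of one of [a3l] (lazy), then exactly 2 of a literal '0', then a digit (captured as 'key'); then one or more of a digit (captured).
Unlike `match`, `search` isn't anchored — it looks for the pattern anywhere in the string.
The match spans [21:38] → '2_q5b5yj13l003752'.
Captured: group 1 = '5b5y', group 2 = 'j1', group 3 = '3l003', group 4 = '752'.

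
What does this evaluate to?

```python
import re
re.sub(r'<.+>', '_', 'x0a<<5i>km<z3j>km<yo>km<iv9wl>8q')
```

Matches: at [3:30] → '<<5i>km<z3j>km<yo>km<iv9wl>'.
`sub` substitutes '_' at each match site.

'x0a_8q'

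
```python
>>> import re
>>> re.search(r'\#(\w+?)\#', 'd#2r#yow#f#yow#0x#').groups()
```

`re.search` tries every starting position until one works.
The match spans [1:5] → '#2r#'.
Captured: group 1 = '2r'.

('2r',)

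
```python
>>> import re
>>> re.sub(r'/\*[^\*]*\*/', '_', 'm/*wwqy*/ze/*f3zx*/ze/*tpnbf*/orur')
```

'm_ze_ze_orur'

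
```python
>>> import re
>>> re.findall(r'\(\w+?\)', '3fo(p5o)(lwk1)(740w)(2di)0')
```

['(p5o)', '(lwk1)', '(740w)', '(2di)']

`findall` yields the raw match text (4 of them) because the pattern has no groups.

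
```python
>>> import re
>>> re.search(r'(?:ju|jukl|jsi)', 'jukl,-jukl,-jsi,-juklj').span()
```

(0, 2)

Alternation isn't longest-match — the leftmost alternative that fits at this position is chosen.
The match spans [0:2] → 'ju'.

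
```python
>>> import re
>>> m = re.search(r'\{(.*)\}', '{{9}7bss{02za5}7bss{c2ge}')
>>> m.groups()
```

('{9}7bss{02za5}7bss{c2ge',)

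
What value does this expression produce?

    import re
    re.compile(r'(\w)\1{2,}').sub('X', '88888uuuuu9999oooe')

`\1` is not a pattern — it's the concrete string captured by group 1, re-applied verbatim.
`sub` substitutes 'X' at each match site.

'XXXXe'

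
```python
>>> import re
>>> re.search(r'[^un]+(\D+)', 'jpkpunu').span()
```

This matches one or more of any character except [un]; then one or more of a non-digit (captured).
Unlike `match`, `search` isn't anchored — it looks for the pattern anywhere in the string.
The match spans [0:7] → 'jpkpunu'.
Captured: group 1 = 'unu'.

(0, 7)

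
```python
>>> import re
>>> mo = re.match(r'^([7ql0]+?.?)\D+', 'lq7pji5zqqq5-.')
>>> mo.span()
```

(0, 2)

`match` is anchored at position 0; if the pattern doesn't fit there, it returns None.
The match spans [0:2] → 'lq'.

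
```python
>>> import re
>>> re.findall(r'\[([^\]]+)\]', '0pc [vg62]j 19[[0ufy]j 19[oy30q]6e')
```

['vg62', '[0ufy', 'oy30q']

Because there's exactly one group, `findall` drops the full match and keeps group 1 from each hit.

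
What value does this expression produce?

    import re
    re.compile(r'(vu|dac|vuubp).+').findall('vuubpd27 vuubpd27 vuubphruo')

['vu']

Alternation isn't longest-match — the leftmost alternative that fits at this position is chosen.
With a single group, `findall` returns only what that group captured — 1 item.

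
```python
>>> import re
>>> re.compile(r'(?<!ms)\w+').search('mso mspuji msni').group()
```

'mso'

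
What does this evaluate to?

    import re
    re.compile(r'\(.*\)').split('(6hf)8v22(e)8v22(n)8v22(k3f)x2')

Splitting on the pattern gives 2 pieces.

['', 'x2']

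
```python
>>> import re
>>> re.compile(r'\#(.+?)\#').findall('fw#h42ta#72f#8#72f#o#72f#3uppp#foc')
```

A `+?`/`*?`/`{m,n}?` starts at its minimum and grows only as far as needed for what follows to match.
Because there's exactly one group, `findall` drops the full match and keeps group 1 from each hit.

['h42ta', '8', 'o', '3uppp']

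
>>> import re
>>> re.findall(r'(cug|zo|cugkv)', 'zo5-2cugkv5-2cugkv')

['zo', 'cug', 'cug']

`|` is ordered: at each position the engine commits to the first alternative that works.
Matches: at [0:2] match 'zo', group 1 = 'zo'; at [5:8] match 'cug', group 1 = 'cug'; at [13:16] match 'cug', group 1 = 'cug'.
One capturing group, so `findall` returns just the captured substring from each match — 3 in all.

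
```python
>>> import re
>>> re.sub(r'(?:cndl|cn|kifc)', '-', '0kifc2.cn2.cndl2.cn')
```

`|` is ordered: at each position the engine commits to the first alternative that works.
`sub` substitutes '-' at each match site.

'0-2.-2.-2.-'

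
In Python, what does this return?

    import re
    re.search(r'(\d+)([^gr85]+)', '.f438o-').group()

'438o-'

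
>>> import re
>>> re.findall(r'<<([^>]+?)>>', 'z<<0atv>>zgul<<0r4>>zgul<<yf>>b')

Matches: at [1:9] match '<<0atv>>', group 1 = '0atv'; at [13:20] match '<<0r4>>', group 1 = '0r4'; at [24:30] match '<<yf>>', group 1 = 'yf'.
With a single group, `findall` returns only what that group captured — 3 items.

['0atv', '0r4', 'yf']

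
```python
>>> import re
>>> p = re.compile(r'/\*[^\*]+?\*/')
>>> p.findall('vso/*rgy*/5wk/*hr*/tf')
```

['/*rgy*/', '/*hr*/']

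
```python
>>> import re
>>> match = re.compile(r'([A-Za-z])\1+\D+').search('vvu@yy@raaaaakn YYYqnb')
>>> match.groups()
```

('v',)

`\1` is not a pattern — it's the concrete string captured by group 1, re-applied verbatim.
`re.search` tries every starting position until one works.
The match spans [0:22] → 'vvu@yy@raaaaakn YYYqnb'.
Captured: group 1 = 'v'.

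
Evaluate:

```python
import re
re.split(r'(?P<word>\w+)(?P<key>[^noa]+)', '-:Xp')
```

['-:', 'X', 'p', '']

The pattern matches one or more of a word character (captured as 'word'); then one or more of any character except [noa] (captured as 'key').
The group in the pattern means `split` returns the separators' captures alongside the pieces.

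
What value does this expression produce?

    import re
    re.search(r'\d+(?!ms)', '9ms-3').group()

The negative lookaround is zero-width — it rules out positions where the adjacent text would match, without consuming anything.
`re.search` tries every starting position until one works.
The match spans [4:5] → '3'.

'3'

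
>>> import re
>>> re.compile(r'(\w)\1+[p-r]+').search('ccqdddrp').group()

A backreference is literal: `\1` must see the identical characters the first group matched.
The match spans [0:3] → 'ccq'.

'ccq'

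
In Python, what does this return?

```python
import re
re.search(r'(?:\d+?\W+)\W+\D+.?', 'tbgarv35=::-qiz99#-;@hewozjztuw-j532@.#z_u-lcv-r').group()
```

'35=::-qiz9'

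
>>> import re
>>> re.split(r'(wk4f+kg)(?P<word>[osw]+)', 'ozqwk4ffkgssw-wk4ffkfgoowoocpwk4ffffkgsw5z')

['ozq', 'wk4ffkg', 'ssw', '-wk4ffkfgoowoocp', 'wk4ffffkg', 'sw', '5z']

This matches the literal 'wk4', then one or more of the literal 'f', then the literal 'kg' (captured); then one or more of one of [osw] (captured as 'word').
Matches to split on: at [3:13] → 'wk4ffkgssw'; at [29:40] → 'wk4ffffkgsw'.
Because the pattern has a capturing group, `split` also inserts each captured text between the pieces.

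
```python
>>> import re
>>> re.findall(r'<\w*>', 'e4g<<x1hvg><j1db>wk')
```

['<x1hvg>', '<j1db>']

Matches: at [4:11] → '<x1hvg>'; at [11:17] → '<j1db>'.
No capturing groups, so `findall` returns the 2 full match strings.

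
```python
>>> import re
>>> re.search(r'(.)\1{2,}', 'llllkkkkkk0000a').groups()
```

('l',)

A backreference is literal: `\1` must see the identical characters the first group matched.
`re.search` scans for the first position where the pattern succeeds.
The match spans [0:4] → 'llll'.
Captured: group 1 = 'l'.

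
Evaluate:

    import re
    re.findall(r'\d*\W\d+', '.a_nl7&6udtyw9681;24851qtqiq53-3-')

['7&6', '9681;24851', '53-3']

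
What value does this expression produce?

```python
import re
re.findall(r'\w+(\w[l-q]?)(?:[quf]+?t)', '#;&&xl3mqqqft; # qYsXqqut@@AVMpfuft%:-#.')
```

['q', 'q', 'u']

Pattern: one or more of a word character; then a word character, then optionally a character in [l-q] (captured); then one or more of one of [quf] (lazy), then a literal 't' (non-capturing group).
Scanning left to right: at [4:13] match 'xl3mqqqft', group 1 = 'q'; at [17:25] match 'qYsXqqut', group 1 = 'q'; at [27:35] match 'AVMpfuft', group 1 = 'u'.
Because there's exactly one group, `findall` drops the full match and keeps group 1 from each hit.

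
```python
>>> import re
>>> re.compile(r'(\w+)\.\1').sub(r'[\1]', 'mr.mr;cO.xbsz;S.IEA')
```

A backreference is literal: `\1` must see the identical characters the first group matched.
Matches: at [0:5] → 'mr.mr'.
The replacement refers to a captured group, so each match is rewritten using its own captured text.

'[mr];cO.xbsz;S.IEA'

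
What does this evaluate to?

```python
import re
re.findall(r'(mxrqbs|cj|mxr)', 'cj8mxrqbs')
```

Branches in `(...|...)` are attempted left-to-right; the first branch that allows the whole pattern to succeed is taken.
Because there's exactly one group, `findall` drops the full match and keeps group 1 from each hit.

['cj', 'mxrqbs']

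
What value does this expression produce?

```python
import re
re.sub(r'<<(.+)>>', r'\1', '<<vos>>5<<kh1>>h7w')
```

'vos>>5<<kh1h7w'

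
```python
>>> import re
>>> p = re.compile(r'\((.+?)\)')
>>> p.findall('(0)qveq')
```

['0']

Matches: at [0:3] match '(0)', group 1 = '0'.
With a single group, `findall` returns only what that group captured — 1 item.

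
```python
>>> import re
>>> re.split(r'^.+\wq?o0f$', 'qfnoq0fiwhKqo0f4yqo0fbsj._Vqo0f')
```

This matches anchored at the start of the string; then one or more of any character; then a word character, then optionally the literal 'q', then the literal 'o0f'; then anchored at the end.
Matches to split on: at [0:31] → 'qfnoq0fiwhKqo0f4yqo0fbsj._Vqo0f'.
`split` removes every match and returns the 2 fragments in between.

['', '']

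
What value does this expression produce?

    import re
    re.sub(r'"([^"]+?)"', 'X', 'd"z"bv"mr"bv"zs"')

Every occurrence is swapped for 'X'.

'dXbvXbvX'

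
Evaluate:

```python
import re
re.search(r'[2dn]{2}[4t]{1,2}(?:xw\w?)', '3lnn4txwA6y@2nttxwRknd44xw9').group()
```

Pattern: exactly 2 of one of [2dn], then 1 to 2 of one of [4t]; then the literal 'xw', then optionally a word character (non-capturing group).
`re.search` tries every starting position until one works.
The match spans [2:9] → 'nn4txwA'.

'nn4txwA'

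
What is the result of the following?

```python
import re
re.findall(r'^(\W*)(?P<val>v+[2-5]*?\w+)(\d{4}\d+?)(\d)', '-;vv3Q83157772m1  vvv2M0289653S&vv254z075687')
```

The pattern matches anchored at the start of the string; then zero or more of a non-word character (captured); then one or more of a literal 'v', then zero or more of a character in [2-5] (lazy), then one or more of a word character (captured as 'val'); then exactly 4 of a digit, then one or more of a digit (lazy) (captured); then a digit (captured).
With 4 capturing groups, `findall` returns a 4-tuple per match.

[('-;', 'vv3Q83', '15777', '2')]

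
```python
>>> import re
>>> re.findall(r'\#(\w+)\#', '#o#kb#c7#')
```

['o', 'c7']

Matches: at [0:3] match '#o#', group 1 = 'o'; at [5:9] match '#c7#', group 1 = 'c7'.
With a single group, `findall` returns only what that group captured — 2 items.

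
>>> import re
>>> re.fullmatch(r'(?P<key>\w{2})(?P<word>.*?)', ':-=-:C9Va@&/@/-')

None

`re.fullmatch` requires the pattern to consume the entire string.
Here the pattern can't cover the whole string, so the call returns None.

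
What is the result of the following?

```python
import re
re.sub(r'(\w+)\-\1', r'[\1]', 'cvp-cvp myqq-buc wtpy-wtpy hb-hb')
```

'[cvp] myqq-buc [wtpy] [hb]'

`\1` is not a pattern — it's the concrete string captured by group 1, re-applied verbatim.
`\1` in the replacement pulls in group 1's text for each match.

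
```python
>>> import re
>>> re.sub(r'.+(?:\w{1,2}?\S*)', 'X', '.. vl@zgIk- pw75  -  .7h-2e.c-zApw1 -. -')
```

'X -. -'

The pattern matches one or more of any character; then 1 to 2 of a word character (lazy), then zero or more of a non-whitespace character (non-capturing group).
Matches: at [0:35] → '.. vl@zgIk- pw75  -  .7h-2e.c-zApw1'.
Every occurrence is swapped for 'X'.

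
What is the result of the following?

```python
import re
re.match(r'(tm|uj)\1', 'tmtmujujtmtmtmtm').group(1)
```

'tm'

The match spans [0:4] → 'tmtm'.
Captured: group 1 = 'tm'.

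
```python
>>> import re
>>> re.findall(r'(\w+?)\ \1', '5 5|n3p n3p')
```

['5', 'n3p']

`\1` is not a pattern — it's the concrete string captured by group 1, re-applied verbatim.
With a single group, `findall` returns only what that group captured — 2 items.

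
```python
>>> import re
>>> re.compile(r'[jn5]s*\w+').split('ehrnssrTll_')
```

['ehr', '']

The pattern matches one of [jn5], then zero or more of a literal 's'; then one or more of a word character.
Matches to split on: at [3:11] → 'nssrTll_'.
The string is cut at each match, leaving 2 pieces.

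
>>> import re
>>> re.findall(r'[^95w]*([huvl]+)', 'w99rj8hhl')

The pattern matches zero or more of any character except [95w]; then one or more of one of [huvl] (captured).
Scanning left to right: at [3:9] match 'rj8hhl', group 1 = 'l'.
`findall` collects group 1 from the one match (1 total).

['l']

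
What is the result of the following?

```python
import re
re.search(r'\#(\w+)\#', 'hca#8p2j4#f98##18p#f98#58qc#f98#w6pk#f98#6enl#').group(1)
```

'8p2j4'

`search` walks the string left to right and returns the first match it finds.
The match spans [3:10] → '#8p2j4#'.
Captured: group 1 = '8p2j4'.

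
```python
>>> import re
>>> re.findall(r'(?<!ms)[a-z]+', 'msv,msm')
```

['msv', 'msm']

A negative assertion filters positions out without eating any characters.
Walking the string: at [0:3] → 'msv'; at [4:7] → 'msm'.
With no groups in the pattern, `findall` gives back each whole match — 2 here.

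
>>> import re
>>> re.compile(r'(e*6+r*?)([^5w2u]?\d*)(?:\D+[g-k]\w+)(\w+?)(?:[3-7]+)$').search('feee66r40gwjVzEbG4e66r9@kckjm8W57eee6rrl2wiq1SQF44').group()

'e66r9@kckjm8W57eee6rrl2wiq1SQF44'

This matches zero or more of the literal 'e', then one or more of the literal '6', then zero or more of the literal 'r' (lazy) (captured); then optionally any character except [5w2u], then zero or more of a digit (captured); then one or more of a non-digit, then a character in [g-k], then one or more of a word character (non-capturing group); then one or more of a word character (lazy) (captured); then one or more of a character in [3-7] (non-capturing group); then anchored at the end.
`search` walks the string left to right and returns the first match it finds.
The match spans [18:50] → 'e66r9@kckjm8W57eee6rrl2wiq1SQF44'.
Captured: group 1 = 'e66', group 2 = 'r9', group 3 = '4'.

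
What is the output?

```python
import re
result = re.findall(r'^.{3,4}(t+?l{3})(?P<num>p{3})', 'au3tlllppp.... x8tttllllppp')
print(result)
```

This matches anchored at the start of the string; then 3 to 4 of any character; then one or more of the literal 't' (lazy), then exactly 3 of the literal 'l' (captured); then exactly 3 of a literal 'p' (captured as 'num').
Walking the string: at [0:10] match 'au3tlllppp', groups = ('tlll', 'ppp').
`findall` packs the 2 group values into a tuple for every match.

[('tlll', 'ppp')]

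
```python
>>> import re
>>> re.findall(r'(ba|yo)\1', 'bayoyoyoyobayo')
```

['yo', 'yo']

After group 1 captures some text, `\1` only succeeds where that same text appears again.
With a single group, `findall` returns only what that group captured — 2 items.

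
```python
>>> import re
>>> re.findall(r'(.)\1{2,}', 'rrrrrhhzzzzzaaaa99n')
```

A backreference is literal: `\1` must see the identical characters the first group matched.
With a single group, `findall` returns only what that group captured — 3 items.

['r', 'z', 'a']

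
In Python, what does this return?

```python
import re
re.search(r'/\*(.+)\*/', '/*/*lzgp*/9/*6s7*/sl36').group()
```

'/*/*lzgp*/9/*6s7*/'

`search` walks the string left to right and returns the first match it finds.
The match spans [0:18] → '/*/*lzgp*/9/*6s7*/'.
Captured: group 1 = '/*lzgp*/9/*6s7'.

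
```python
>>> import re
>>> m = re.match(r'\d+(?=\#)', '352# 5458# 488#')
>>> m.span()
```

Because the assertion is zero-width, the text it checks is not consumed and won't appear in the result.
`match` is anchored at position 0; if the pattern doesn't fit there, it returns None.
The match spans [0:3] → '352'.

(0, 3)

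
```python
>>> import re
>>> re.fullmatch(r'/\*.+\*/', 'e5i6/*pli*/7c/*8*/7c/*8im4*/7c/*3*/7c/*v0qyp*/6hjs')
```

None

`re.fullmatch` requires the pattern to consume the entire string.
Here there's no way to consume every character, so the call returns None.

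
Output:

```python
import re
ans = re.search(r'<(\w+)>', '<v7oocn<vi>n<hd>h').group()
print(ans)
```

Unlike `match`, `search` isn't anchored — it looks for the pattern anywhere in the string.
The match spans [7:11] → '<vi>'.
Captured: group 1 = 'vi'.

<vi>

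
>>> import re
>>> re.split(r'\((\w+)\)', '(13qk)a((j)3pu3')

['', '13qk', 'a(', 'j', '3pu3']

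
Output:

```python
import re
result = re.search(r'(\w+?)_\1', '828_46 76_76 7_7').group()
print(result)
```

76_76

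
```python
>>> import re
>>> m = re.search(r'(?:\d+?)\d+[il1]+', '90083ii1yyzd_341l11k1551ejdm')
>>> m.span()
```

This matches one or more of a digit (lazy) (non-capturing group); then one or more of a digit; then one or more of one of [il1].
The match spans [0:8] → '90083ii1'.

(0, 8)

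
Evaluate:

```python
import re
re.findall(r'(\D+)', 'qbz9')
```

['qbz']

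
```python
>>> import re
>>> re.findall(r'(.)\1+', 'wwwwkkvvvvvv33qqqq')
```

['w', 'k', 'v', '3', 'q']

`\1` is not a pattern — it's the concrete string captured by group 1, re-applied verbatim.
Matches: at [0:4] match 'wwww', group 1 = 'w'; at [4:6] match 'kk', group 1 = 'k'; at [6:12] match 'vvvvvv', group 1 = 'v'; at [12:14] match '33', group 1 = '3'; at [14:18] match 'qqqq', group 1 = 'q'.
Because there's exactly one group, `findall` drops the full match and keeps group 1 from each hit.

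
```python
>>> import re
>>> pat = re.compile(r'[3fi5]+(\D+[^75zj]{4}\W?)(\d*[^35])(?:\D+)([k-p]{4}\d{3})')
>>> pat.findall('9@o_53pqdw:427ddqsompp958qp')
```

[('pqdw:42', '7d', 'ompp958')]

This matches one or more of one of [3fi5]; then one or more of a non-digit, then exactly 4 of any character except [75zj], then optionally a non-word character (captured); then zero or more of a digit, then any character except [35] (captured); then one or more of a non-digit (non-capturing group); then exactly 4 of a character in [k-p], then exactly 3 of a digit (captured).
Scanning left to right: at [4:25] match '53pqdw:427ddqsompp958', groups = ('pqdw:42', '7d', 'ompp958').
`findall` packs the 3 group values into a tuple for every match.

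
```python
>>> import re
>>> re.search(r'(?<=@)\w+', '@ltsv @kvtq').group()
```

'ltsv'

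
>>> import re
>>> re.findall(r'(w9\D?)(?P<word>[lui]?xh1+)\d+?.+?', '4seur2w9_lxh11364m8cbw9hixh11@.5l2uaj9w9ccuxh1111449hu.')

The pattern matches the literal 'w9', then optionally a non-digit (captured); then optionally one of [lui], then the literal 'xh', then one or more of a literal '1' (captured as 'word'); then one or more of a digit (lazy); then one or more of any character (lazy).
Because the quantifier is non-greedy, it stops expanding at the earliest point where the rest of the pattern can succeed.
Scanning left to right: at [6:16] match 'w9_lxh1136', groups = ('w9_', 'lxh11'); at [21:30] match 'w9hixh11@', groups = ('w9h', 'ixh1').
Multiple groups make `findall` return tuples — one 2-tuple for each match.

[('w9_', 'lxh11'), ('w9h', 'ixh1')]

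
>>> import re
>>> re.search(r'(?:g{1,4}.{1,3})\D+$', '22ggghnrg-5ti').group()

'g-5ti'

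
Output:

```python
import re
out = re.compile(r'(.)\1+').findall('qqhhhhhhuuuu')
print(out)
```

`\1` is not a pattern — it's the concrete string captured by group 1, re-applied verbatim.
With a single group, `findall` returns only what that group captured — 3 items.

['q', 'h', 'u']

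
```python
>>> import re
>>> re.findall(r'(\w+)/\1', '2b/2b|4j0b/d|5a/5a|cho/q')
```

['2b', '5a']

`\1` has to match the exact text group 1 already captured.
Matches: at [0:5] match '2b/2b', group 1 = '2b'; at [13:18] match '5a/5a', group 1 = '5a'.
One capturing group, so `findall` returns just the captured substring from each match — 2 in all.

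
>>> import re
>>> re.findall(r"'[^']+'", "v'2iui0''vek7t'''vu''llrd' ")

["'2iui0'", "'vek7t'", "'vu'", "'llrd'"]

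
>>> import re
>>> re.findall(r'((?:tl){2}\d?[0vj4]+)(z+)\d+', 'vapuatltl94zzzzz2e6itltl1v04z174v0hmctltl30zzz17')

2 groups means each result is a tuple of 2 captured strings — 3 here.

[('tltl94', 'zzzzz'), ('tltl1v04', 'z'), ('tltl30', 'zzz')]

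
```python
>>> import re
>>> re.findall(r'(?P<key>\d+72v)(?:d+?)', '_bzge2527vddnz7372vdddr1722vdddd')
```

['7372v']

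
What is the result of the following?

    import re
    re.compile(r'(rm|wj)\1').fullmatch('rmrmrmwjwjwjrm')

None

After group 1 captures some text, `\1` only succeeds where that same text appears again.
`re.fullmatch` is like wrapping the pattern in `^…$` (in single-line mode).
Here the pattern can't cover the whole string, so the call returns None.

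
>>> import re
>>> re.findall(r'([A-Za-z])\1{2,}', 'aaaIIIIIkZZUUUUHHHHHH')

['a', 'I', 'U', 'H']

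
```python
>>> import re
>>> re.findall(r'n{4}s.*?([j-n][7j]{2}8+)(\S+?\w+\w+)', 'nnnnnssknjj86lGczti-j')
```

[('njj8', '6lGczti')]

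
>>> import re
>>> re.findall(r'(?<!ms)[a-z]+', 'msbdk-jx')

['msbdk', 'jx']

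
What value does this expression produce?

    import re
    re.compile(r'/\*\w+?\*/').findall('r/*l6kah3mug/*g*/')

['/*g*/']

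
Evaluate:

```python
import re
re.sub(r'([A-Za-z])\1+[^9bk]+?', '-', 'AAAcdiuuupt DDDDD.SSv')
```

'-di-t --'

`\1` is not a pattern — it's the concrete string captured by group 1, re-applied verbatim.
Each match is replaced by '-'.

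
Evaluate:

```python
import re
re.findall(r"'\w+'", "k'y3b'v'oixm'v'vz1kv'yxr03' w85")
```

Walking the string: at [1:6] → "'y3b'"; at [7:13] → "'oixm'"; at [14:21] → "'vz1kv'".
No capturing groups, so `findall` returns the 3 full match strings.

["'y3b'", "'oixm'", "'vz1kv'"]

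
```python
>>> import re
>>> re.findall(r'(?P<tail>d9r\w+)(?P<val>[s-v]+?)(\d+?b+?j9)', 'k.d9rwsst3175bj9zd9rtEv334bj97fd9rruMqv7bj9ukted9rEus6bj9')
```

Pattern: the literal 'd9r', then one or more of a word character (captured as 'tail'); then one or more of a character in [s-v] (lazy) (captured as 'val'); then one or more of a digit (lazy), then one or more of the literal 'b' (lazy), then the literal 'j9' (captured).
Scanning left to right: at [2:57] match 'd9rwsst3175bj9zd9rtEv334bj97fd9rruMqv7bj9ukted9rEus6bj9', groups = ('d9rwsst3175bj9zd9rtEv334bj97fd9rruMqv7bj9ukted9rEu', 's', '6bj9').
With 3 capturing groups, `findall` returns a 3-tuple per match.

[('d9rwsst3175bj9zd9rtEv334bj97fd9rruMqv7bj9ukted9rEu', 's', '6bj9')]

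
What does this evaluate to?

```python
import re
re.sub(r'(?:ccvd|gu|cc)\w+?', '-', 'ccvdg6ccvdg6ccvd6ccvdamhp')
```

Alternation tries branches left to right and keeps the first one that lets the overall match succeed at that position.
`sub` substitutes '-' at each match site.

'-6-6--mhp'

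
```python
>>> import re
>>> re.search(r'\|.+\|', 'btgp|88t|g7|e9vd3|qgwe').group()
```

'|88t|g7|e9vd3|'

`re.search` scans for the first position where the pattern succeeds.
The match spans [4:18] → '|88t|g7|e9vd3|'.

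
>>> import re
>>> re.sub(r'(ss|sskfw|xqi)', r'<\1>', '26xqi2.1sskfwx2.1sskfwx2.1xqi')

'26<xqi>2.1<ss>kfwx2.1<ss>kfwx2.1<xqi>'

Alternation isn't longest-match — the leftmost alternative that fits at this position is chosen.
Each match is replaced using the text its own group 1 captured.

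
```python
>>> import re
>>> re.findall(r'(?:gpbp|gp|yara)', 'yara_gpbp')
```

['yara', 'gpbp']

Alternation tries branches left to right and keeps the first one that lets the overall match succeed at that position.
Walking the string: at [0:4] → 'yara'; at [5:9] → 'gpbp'.
No capturing groups, so `findall` returns the 2 full match strings.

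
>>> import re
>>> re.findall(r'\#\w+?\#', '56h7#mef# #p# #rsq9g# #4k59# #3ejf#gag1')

['#mef#', '#p#', '#rsq9g#', '#4k59#', '#3ejf#']

Walking the string: at [4:9] → '#mef#'; at [10:13] → '#p#'; at [14:21] → '#rsq9g#'; at [22:28] → '#4k59#'; at [29:35] → '#3ejf#'.
Since nothing is captured, `findall` lists the 5 matched substrings directly.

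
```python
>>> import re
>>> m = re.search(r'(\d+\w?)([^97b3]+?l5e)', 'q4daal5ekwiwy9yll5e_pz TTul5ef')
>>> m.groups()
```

The match spans [1:8] → '4daal5e'.
Captured: group 1 = '4d', group 2 = 'aal5e'.

('4d', 'aal5e')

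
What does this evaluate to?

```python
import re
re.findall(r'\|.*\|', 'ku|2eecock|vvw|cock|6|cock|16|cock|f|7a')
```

Matches: at [2:37] → '|2eecock|vvw|cock|6|cock|16|cock|f|'.
No capturing groups, so `findall` returns the 1 full match string.

['|2eecock|vvw|cock|6|cock|16|cock|f|']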